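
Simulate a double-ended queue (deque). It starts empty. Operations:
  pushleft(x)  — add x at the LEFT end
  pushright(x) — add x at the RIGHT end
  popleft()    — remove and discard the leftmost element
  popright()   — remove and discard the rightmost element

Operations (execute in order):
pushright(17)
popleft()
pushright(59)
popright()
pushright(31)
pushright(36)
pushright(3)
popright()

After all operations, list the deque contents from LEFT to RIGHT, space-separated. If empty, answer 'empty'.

pushright(17): [17]
popleft(): []
pushright(59): [59]
popright(): []
pushright(31): [31]
pushright(36): [31, 36]
pushright(3): [31, 36, 3]
popright(): [31, 36]

Answer: 31 36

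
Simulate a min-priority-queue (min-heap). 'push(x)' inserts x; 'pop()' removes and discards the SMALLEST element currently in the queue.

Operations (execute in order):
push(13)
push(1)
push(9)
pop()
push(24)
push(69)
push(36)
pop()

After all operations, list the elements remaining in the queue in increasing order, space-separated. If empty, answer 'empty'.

push(13): heap contents = [13]
push(1): heap contents = [1, 13]
push(9): heap contents = [1, 9, 13]
pop() → 1: heap contents = [9, 13]
push(24): heap contents = [9, 13, 24]
push(69): heap contents = [9, 13, 24, 69]
push(36): heap contents = [9, 13, 24, 36, 69]
pop() → 9: heap contents = [13, 24, 36, 69]

Answer: 13 24 36 69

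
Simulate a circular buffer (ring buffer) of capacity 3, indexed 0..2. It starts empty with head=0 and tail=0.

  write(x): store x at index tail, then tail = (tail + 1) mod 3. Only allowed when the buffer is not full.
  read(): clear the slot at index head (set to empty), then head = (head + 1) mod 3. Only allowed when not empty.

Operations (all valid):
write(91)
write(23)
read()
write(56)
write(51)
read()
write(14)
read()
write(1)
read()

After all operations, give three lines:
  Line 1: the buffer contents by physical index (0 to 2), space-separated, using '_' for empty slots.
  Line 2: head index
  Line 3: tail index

Answer: _ 14 1
1
0

Derivation:
write(91): buf=[91 _ _], head=0, tail=1, size=1
write(23): buf=[91 23 _], head=0, tail=2, size=2
read(): buf=[_ 23 _], head=1, tail=2, size=1
write(56): buf=[_ 23 56], head=1, tail=0, size=2
write(51): buf=[51 23 56], head=1, tail=1, size=3
read(): buf=[51 _ 56], head=2, tail=1, size=2
write(14): buf=[51 14 56], head=2, tail=2, size=3
read(): buf=[51 14 _], head=0, tail=2, size=2
write(1): buf=[51 14 1], head=0, tail=0, size=3
read(): buf=[_ 14 1], head=1, tail=0, size=2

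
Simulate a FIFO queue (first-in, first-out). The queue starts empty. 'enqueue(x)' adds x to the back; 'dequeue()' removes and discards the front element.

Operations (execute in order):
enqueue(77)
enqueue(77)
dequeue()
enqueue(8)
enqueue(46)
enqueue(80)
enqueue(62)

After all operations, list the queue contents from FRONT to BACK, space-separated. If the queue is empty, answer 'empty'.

enqueue(77): [77]
enqueue(77): [77, 77]
dequeue(): [77]
enqueue(8): [77, 8]
enqueue(46): [77, 8, 46]
enqueue(80): [77, 8, 46, 80]
enqueue(62): [77, 8, 46, 80, 62]

Answer: 77 8 46 80 62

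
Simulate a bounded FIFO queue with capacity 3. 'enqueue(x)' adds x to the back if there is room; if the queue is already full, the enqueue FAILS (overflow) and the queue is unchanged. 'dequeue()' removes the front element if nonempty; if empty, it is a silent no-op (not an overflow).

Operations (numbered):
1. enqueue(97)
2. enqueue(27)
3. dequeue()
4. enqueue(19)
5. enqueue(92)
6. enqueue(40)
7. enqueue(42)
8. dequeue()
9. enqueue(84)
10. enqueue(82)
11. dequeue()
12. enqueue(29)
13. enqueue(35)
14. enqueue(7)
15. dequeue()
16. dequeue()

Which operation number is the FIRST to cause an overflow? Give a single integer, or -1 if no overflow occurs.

Answer: 6

Derivation:
1. enqueue(97): size=1
2. enqueue(27): size=2
3. dequeue(): size=1
4. enqueue(19): size=2
5. enqueue(92): size=3
6. enqueue(40): size=3=cap → OVERFLOW (fail)
7. enqueue(42): size=3=cap → OVERFLOW (fail)
8. dequeue(): size=2
9. enqueue(84): size=3
10. enqueue(82): size=3=cap → OVERFLOW (fail)
11. dequeue(): size=2
12. enqueue(29): size=3
13. enqueue(35): size=3=cap → OVERFLOW (fail)
14. enqueue(7): size=3=cap → OVERFLOW (fail)
15. dequeue(): size=2
16. dequeue(): size=1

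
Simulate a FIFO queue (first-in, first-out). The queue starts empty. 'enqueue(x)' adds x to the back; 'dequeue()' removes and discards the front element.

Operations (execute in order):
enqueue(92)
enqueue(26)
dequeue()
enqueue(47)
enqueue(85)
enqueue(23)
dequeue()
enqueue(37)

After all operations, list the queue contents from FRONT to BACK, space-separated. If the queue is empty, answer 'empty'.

enqueue(92): [92]
enqueue(26): [92, 26]
dequeue(): [26]
enqueue(47): [26, 47]
enqueue(85): [26, 47, 85]
enqueue(23): [26, 47, 85, 23]
dequeue(): [47, 85, 23]
enqueue(37): [47, 85, 23, 37]

Answer: 47 85 23 37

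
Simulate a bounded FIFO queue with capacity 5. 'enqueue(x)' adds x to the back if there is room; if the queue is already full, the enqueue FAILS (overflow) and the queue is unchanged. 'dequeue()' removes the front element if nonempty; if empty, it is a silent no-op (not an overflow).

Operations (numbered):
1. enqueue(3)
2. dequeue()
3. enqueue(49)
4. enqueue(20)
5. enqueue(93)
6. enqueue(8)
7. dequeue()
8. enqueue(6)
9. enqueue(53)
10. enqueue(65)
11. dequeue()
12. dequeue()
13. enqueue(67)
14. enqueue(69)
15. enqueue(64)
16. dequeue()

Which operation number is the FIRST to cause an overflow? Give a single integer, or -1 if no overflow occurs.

Answer: 10

Derivation:
1. enqueue(3): size=1
2. dequeue(): size=0
3. enqueue(49): size=1
4. enqueue(20): size=2
5. enqueue(93): size=3
6. enqueue(8): size=4
7. dequeue(): size=3
8. enqueue(6): size=4
9. enqueue(53): size=5
10. enqueue(65): size=5=cap → OVERFLOW (fail)
11. dequeue(): size=4
12. dequeue(): size=3
13. enqueue(67): size=4
14. enqueue(69): size=5
15. enqueue(64): size=5=cap → OVERFLOW (fail)
16. dequeue(): size=4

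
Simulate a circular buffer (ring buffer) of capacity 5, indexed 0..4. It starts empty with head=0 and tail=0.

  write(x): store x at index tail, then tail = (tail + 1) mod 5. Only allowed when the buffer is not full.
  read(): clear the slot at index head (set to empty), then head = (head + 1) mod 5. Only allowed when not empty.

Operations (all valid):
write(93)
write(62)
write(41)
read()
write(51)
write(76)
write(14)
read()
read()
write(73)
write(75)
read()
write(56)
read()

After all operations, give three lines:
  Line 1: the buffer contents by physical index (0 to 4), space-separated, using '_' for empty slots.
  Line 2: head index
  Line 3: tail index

write(93): buf=[93 _ _ _ _], head=0, tail=1, size=1
write(62): buf=[93 62 _ _ _], head=0, tail=2, size=2
write(41): buf=[93 62 41 _ _], head=0, tail=3, size=3
read(): buf=[_ 62 41 _ _], head=1, tail=3, size=2
write(51): buf=[_ 62 41 51 _], head=1, tail=4, size=3
write(76): buf=[_ 62 41 51 76], head=1, tail=0, size=4
write(14): buf=[14 62 41 51 76], head=1, tail=1, size=5
read(): buf=[14 _ 41 51 76], head=2, tail=1, size=4
read(): buf=[14 _ _ 51 76], head=3, tail=1, size=3
write(73): buf=[14 73 _ 51 76], head=3, tail=2, size=4
write(75): buf=[14 73 75 51 76], head=3, tail=3, size=5
read(): buf=[14 73 75 _ 76], head=4, tail=3, size=4
write(56): buf=[14 73 75 56 76], head=4, tail=4, size=5
read(): buf=[14 73 75 56 _], head=0, tail=4, size=4

Answer: 14 73 75 56 _
0
4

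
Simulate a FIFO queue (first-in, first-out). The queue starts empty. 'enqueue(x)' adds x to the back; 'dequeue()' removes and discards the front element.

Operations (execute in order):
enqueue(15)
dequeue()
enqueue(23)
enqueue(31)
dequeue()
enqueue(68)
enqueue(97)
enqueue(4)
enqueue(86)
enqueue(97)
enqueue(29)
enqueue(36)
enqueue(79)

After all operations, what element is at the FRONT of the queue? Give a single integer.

Answer: 31

Derivation:
enqueue(15): queue = [15]
dequeue(): queue = []
enqueue(23): queue = [23]
enqueue(31): queue = [23, 31]
dequeue(): queue = [31]
enqueue(68): queue = [31, 68]
enqueue(97): queue = [31, 68, 97]
enqueue(4): queue = [31, 68, 97, 4]
enqueue(86): queue = [31, 68, 97, 4, 86]
enqueue(97): queue = [31, 68, 97, 4, 86, 97]
enqueue(29): queue = [31, 68, 97, 4, 86, 97, 29]
enqueue(36): queue = [31, 68, 97, 4, 86, 97, 29, 36]
enqueue(79): queue = [31, 68, 97, 4, 86, 97, 29, 36, 79]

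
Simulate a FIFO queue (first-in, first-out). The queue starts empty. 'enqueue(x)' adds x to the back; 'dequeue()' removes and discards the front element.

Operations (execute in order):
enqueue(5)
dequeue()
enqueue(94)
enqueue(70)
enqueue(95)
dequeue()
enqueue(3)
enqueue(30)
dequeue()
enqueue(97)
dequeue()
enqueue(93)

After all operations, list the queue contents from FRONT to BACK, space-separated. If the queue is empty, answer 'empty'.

enqueue(5): [5]
dequeue(): []
enqueue(94): [94]
enqueue(70): [94, 70]
enqueue(95): [94, 70, 95]
dequeue(): [70, 95]
enqueue(3): [70, 95, 3]
enqueue(30): [70, 95, 3, 30]
dequeue(): [95, 3, 30]
enqueue(97): [95, 3, 30, 97]
dequeue(): [3, 30, 97]
enqueue(93): [3, 30, 97, 93]

Answer: 3 30 97 93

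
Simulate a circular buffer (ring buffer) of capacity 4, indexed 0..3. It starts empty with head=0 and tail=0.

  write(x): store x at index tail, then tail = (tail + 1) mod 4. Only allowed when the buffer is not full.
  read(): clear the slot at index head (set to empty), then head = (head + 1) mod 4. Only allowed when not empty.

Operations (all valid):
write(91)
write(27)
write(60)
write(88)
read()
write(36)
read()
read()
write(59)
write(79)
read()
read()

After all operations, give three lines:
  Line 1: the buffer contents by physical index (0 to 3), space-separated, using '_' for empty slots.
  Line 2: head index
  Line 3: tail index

write(91): buf=[91 _ _ _], head=0, tail=1, size=1
write(27): buf=[91 27 _ _], head=0, tail=2, size=2
write(60): buf=[91 27 60 _], head=0, tail=3, size=3
write(88): buf=[91 27 60 88], head=0, tail=0, size=4
read(): buf=[_ 27 60 88], head=1, tail=0, size=3
write(36): buf=[36 27 60 88], head=1, tail=1, size=4
read(): buf=[36 _ 60 88], head=2, tail=1, size=3
read(): buf=[36 _ _ 88], head=3, tail=1, size=2
write(59): buf=[36 59 _ 88], head=3, tail=2, size=3
write(79): buf=[36 59 79 88], head=3, tail=3, size=4
read(): buf=[36 59 79 _], head=0, tail=3, size=3
read(): buf=[_ 59 79 _], head=1, tail=3, size=2

Answer: _ 59 79 _
1
3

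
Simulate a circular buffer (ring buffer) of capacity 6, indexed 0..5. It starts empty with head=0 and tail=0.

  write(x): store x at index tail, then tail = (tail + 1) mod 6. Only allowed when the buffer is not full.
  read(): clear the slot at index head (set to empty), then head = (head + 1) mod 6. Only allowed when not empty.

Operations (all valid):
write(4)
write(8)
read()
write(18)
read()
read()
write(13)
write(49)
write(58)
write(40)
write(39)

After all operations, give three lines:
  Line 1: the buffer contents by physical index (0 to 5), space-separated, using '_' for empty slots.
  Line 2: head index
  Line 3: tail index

write(4): buf=[4 _ _ _ _ _], head=0, tail=1, size=1
write(8): buf=[4 8 _ _ _ _], head=0, tail=2, size=2
read(): buf=[_ 8 _ _ _ _], head=1, tail=2, size=1
write(18): buf=[_ 8 18 _ _ _], head=1, tail=3, size=2
read(): buf=[_ _ 18 _ _ _], head=2, tail=3, size=1
read(): buf=[_ _ _ _ _ _], head=3, tail=3, size=0
write(13): buf=[_ _ _ 13 _ _], head=3, tail=4, size=1
write(49): buf=[_ _ _ 13 49 _], head=3, tail=5, size=2
write(58): buf=[_ _ _ 13 49 58], head=3, tail=0, size=3
write(40): buf=[40 _ _ 13 49 58], head=3, tail=1, size=4
write(39): buf=[40 39 _ 13 49 58], head=3, tail=2, size=5

Answer: 40 39 _ 13 49 58
3
2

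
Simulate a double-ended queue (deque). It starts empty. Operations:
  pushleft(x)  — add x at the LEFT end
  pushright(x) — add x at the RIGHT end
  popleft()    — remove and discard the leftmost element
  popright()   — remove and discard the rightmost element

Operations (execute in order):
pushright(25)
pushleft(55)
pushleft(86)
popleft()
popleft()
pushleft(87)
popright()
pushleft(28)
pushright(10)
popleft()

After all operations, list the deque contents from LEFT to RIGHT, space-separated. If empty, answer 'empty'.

Answer: 87 10

Derivation:
pushright(25): [25]
pushleft(55): [55, 25]
pushleft(86): [86, 55, 25]
popleft(): [55, 25]
popleft(): [25]
pushleft(87): [87, 25]
popright(): [87]
pushleft(28): [28, 87]
pushright(10): [28, 87, 10]
popleft(): [87, 10]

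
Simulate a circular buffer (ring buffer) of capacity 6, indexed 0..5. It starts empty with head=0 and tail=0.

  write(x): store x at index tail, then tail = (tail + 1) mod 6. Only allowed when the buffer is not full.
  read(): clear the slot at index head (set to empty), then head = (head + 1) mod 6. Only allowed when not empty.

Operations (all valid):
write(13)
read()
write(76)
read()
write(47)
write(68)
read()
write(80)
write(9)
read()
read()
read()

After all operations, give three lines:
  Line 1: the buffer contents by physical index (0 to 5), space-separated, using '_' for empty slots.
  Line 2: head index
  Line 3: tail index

write(13): buf=[13 _ _ _ _ _], head=0, tail=1, size=1
read(): buf=[_ _ _ _ _ _], head=1, tail=1, size=0
write(76): buf=[_ 76 _ _ _ _], head=1, tail=2, size=1
read(): buf=[_ _ _ _ _ _], head=2, tail=2, size=0
write(47): buf=[_ _ 47 _ _ _], head=2, tail=3, size=1
write(68): buf=[_ _ 47 68 _ _], head=2, tail=4, size=2
read(): buf=[_ _ _ 68 _ _], head=3, tail=4, size=1
write(80): buf=[_ _ _ 68 80 _], head=3, tail=5, size=2
write(9): buf=[_ _ _ 68 80 9], head=3, tail=0, size=3
read(): buf=[_ _ _ _ 80 9], head=4, tail=0, size=2
read(): buf=[_ _ _ _ _ 9], head=5, tail=0, size=1
read(): buf=[_ _ _ _ _ _], head=0, tail=0, size=0

Answer: _ _ _ _ _ _
0
0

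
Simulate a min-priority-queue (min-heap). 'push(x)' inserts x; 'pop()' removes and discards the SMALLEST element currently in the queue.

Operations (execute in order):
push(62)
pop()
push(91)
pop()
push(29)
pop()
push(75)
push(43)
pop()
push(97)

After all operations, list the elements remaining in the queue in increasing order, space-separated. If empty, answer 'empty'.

push(62): heap contents = [62]
pop() → 62: heap contents = []
push(91): heap contents = [91]
pop() → 91: heap contents = []
push(29): heap contents = [29]
pop() → 29: heap contents = []
push(75): heap contents = [75]
push(43): heap contents = [43, 75]
pop() → 43: heap contents = [75]
push(97): heap contents = [75, 97]

Answer: 75 97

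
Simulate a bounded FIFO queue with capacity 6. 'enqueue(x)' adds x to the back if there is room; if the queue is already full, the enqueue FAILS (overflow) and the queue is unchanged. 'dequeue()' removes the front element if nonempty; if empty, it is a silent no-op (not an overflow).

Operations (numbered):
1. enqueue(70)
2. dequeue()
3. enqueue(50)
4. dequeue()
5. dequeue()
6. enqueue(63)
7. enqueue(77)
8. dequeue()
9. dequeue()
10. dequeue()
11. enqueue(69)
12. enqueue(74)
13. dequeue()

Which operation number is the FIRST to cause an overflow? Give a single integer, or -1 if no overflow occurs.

1. enqueue(70): size=1
2. dequeue(): size=0
3. enqueue(50): size=1
4. dequeue(): size=0
5. dequeue(): empty, no-op, size=0
6. enqueue(63): size=1
7. enqueue(77): size=2
8. dequeue(): size=1
9. dequeue(): size=0
10. dequeue(): empty, no-op, size=0
11. enqueue(69): size=1
12. enqueue(74): size=2
13. dequeue(): size=1

Answer: -1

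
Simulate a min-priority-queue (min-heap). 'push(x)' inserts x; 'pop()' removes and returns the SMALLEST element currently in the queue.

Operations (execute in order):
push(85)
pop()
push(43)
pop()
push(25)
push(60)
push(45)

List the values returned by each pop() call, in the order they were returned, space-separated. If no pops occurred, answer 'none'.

Answer: 85 43

Derivation:
push(85): heap contents = [85]
pop() → 85: heap contents = []
push(43): heap contents = [43]
pop() → 43: heap contents = []
push(25): heap contents = [25]
push(60): heap contents = [25, 60]
push(45): heap contents = [25, 45, 60]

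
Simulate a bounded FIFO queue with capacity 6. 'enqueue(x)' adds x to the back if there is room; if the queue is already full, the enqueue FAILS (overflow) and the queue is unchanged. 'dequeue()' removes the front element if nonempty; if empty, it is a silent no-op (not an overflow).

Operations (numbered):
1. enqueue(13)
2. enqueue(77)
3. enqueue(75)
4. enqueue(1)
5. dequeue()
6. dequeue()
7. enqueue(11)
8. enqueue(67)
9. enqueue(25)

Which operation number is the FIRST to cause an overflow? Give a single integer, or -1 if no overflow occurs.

Answer: -1

Derivation:
1. enqueue(13): size=1
2. enqueue(77): size=2
3. enqueue(75): size=3
4. enqueue(1): size=4
5. dequeue(): size=3
6. dequeue(): size=2
7. enqueue(11): size=3
8. enqueue(67): size=4
9. enqueue(25): size=5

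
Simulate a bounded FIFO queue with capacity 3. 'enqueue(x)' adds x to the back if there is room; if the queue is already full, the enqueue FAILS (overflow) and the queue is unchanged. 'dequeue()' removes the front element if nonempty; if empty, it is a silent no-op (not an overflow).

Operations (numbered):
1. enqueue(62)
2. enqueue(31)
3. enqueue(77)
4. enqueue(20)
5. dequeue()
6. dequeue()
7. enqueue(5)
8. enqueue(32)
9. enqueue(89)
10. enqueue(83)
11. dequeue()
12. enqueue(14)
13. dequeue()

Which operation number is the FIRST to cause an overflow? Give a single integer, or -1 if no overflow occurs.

Answer: 4

Derivation:
1. enqueue(62): size=1
2. enqueue(31): size=2
3. enqueue(77): size=3
4. enqueue(20): size=3=cap → OVERFLOW (fail)
5. dequeue(): size=2
6. dequeue(): size=1
7. enqueue(5): size=2
8. enqueue(32): size=3
9. enqueue(89): size=3=cap → OVERFLOW (fail)
10. enqueue(83): size=3=cap → OVERFLOW (fail)
11. dequeue(): size=2
12. enqueue(14): size=3
13. dequeue(): size=2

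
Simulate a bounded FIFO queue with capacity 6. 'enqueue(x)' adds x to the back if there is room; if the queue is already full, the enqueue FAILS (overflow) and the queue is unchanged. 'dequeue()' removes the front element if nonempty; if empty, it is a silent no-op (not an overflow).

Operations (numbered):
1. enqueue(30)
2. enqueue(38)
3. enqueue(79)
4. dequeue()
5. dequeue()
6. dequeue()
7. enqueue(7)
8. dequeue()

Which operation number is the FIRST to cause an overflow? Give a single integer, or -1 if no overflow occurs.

Answer: -1

Derivation:
1. enqueue(30): size=1
2. enqueue(38): size=2
3. enqueue(79): size=3
4. dequeue(): size=2
5. dequeue(): size=1
6. dequeue(): size=0
7. enqueue(7): size=1
8. dequeue(): size=0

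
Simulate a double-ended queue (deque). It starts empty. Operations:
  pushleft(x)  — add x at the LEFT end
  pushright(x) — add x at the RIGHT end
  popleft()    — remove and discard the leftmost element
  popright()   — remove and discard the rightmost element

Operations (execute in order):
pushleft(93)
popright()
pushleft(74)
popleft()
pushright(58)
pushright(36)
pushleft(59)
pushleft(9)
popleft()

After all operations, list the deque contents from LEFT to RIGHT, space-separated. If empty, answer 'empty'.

Answer: 59 58 36

Derivation:
pushleft(93): [93]
popright(): []
pushleft(74): [74]
popleft(): []
pushright(58): [58]
pushright(36): [58, 36]
pushleft(59): [59, 58, 36]
pushleft(9): [9, 59, 58, 36]
popleft(): [59, 58, 36]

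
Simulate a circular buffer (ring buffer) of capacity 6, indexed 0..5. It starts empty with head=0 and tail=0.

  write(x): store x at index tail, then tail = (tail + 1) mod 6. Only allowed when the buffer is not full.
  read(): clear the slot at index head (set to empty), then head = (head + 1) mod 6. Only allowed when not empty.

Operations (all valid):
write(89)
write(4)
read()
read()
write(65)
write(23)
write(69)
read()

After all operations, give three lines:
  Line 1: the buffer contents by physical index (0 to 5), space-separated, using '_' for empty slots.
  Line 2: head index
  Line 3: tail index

Answer: _ _ _ 23 69 _
3
5

Derivation:
write(89): buf=[89 _ _ _ _ _], head=0, tail=1, size=1
write(4): buf=[89 4 _ _ _ _], head=0, tail=2, size=2
read(): buf=[_ 4 _ _ _ _], head=1, tail=2, size=1
read(): buf=[_ _ _ _ _ _], head=2, tail=2, size=0
write(65): buf=[_ _ 65 _ _ _], head=2, tail=3, size=1
write(23): buf=[_ _ 65 23 _ _], head=2, tail=4, size=2
write(69): buf=[_ _ 65 23 69 _], head=2, tail=5, size=3
read(): buf=[_ _ _ 23 69 _], head=3, tail=5, size=2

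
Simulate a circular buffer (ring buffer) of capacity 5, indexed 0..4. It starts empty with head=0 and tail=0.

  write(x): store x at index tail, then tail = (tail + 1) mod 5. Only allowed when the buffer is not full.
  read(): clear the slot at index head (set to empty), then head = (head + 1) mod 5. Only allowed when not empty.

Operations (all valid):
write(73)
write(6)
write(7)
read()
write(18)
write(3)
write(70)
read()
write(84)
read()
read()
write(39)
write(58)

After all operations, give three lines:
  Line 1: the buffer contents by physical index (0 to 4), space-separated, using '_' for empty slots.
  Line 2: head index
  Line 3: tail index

Answer: 70 84 39 58 3
4
4

Derivation:
write(73): buf=[73 _ _ _ _], head=0, tail=1, size=1
write(6): buf=[73 6 _ _ _], head=0, tail=2, size=2
write(7): buf=[73 6 7 _ _], head=0, tail=3, size=3
read(): buf=[_ 6 7 _ _], head=1, tail=3, size=2
write(18): buf=[_ 6 7 18 _], head=1, tail=4, size=3
write(3): buf=[_ 6 7 18 3], head=1, tail=0, size=4
write(70): buf=[70 6 7 18 3], head=1, tail=1, size=5
read(): buf=[70 _ 7 18 3], head=2, tail=1, size=4
write(84): buf=[70 84 7 18 3], head=2, tail=2, size=5
read(): buf=[70 84 _ 18 3], head=3, tail=2, size=4
read(): buf=[70 84 _ _ 3], head=4, tail=2, size=3
write(39): buf=[70 84 39 _ 3], head=4, tail=3, size=4
write(58): buf=[70 84 39 58 3], head=4, tail=4, size=5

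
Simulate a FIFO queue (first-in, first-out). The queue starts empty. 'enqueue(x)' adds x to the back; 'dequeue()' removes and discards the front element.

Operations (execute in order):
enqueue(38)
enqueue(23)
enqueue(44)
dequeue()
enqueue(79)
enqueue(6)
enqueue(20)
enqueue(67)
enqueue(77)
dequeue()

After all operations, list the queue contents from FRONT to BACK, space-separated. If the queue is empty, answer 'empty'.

enqueue(38): [38]
enqueue(23): [38, 23]
enqueue(44): [38, 23, 44]
dequeue(): [23, 44]
enqueue(79): [23, 44, 79]
enqueue(6): [23, 44, 79, 6]
enqueue(20): [23, 44, 79, 6, 20]
enqueue(67): [23, 44, 79, 6, 20, 67]
enqueue(77): [23, 44, 79, 6, 20, 67, 77]
dequeue(): [44, 79, 6, 20, 67, 77]

Answer: 44 79 6 20 67 77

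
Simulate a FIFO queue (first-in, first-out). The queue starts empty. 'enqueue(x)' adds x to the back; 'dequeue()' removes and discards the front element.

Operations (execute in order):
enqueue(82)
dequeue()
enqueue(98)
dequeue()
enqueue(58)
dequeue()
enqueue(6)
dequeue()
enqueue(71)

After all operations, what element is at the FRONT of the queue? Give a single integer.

enqueue(82): queue = [82]
dequeue(): queue = []
enqueue(98): queue = [98]
dequeue(): queue = []
enqueue(58): queue = [58]
dequeue(): queue = []
enqueue(6): queue = [6]
dequeue(): queue = []
enqueue(71): queue = [71]

Answer: 71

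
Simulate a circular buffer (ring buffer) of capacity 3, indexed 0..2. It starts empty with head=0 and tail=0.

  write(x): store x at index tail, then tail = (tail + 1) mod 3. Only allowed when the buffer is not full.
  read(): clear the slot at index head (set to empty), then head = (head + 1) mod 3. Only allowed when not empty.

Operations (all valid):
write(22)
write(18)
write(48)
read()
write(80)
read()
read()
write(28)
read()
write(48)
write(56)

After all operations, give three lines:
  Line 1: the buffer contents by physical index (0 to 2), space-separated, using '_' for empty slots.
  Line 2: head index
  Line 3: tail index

Answer: 56 28 48
1
1

Derivation:
write(22): buf=[22 _ _], head=0, tail=1, size=1
write(18): buf=[22 18 _], head=0, tail=2, size=2
write(48): buf=[22 18 48], head=0, tail=0, size=3
read(): buf=[_ 18 48], head=1, tail=0, size=2
write(80): buf=[80 18 48], head=1, tail=1, size=3
read(): buf=[80 _ 48], head=2, tail=1, size=2
read(): buf=[80 _ _], head=0, tail=1, size=1
write(28): buf=[80 28 _], head=0, tail=2, size=2
read(): buf=[_ 28 _], head=1, tail=2, size=1
write(48): buf=[_ 28 48], head=1, tail=0, size=2
write(56): buf=[56 28 48], head=1, tail=1, size=3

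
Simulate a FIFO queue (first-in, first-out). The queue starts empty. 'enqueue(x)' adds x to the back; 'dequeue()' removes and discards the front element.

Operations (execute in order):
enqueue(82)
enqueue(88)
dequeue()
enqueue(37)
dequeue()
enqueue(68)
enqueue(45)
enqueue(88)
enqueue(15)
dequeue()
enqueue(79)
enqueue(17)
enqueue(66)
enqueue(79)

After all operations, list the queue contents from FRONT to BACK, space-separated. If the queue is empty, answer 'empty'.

Answer: 68 45 88 15 79 17 66 79

Derivation:
enqueue(82): [82]
enqueue(88): [82, 88]
dequeue(): [88]
enqueue(37): [88, 37]
dequeue(): [37]
enqueue(68): [37, 68]
enqueue(45): [37, 68, 45]
enqueue(88): [37, 68, 45, 88]
enqueue(15): [37, 68, 45, 88, 15]
dequeue(): [68, 45, 88, 15]
enqueue(79): [68, 45, 88, 15, 79]
enqueue(17): [68, 45, 88, 15, 79, 17]
enqueue(66): [68, 45, 88, 15, 79, 17, 66]
enqueue(79): [68, 45, 88, 15, 79, 17, 66, 79]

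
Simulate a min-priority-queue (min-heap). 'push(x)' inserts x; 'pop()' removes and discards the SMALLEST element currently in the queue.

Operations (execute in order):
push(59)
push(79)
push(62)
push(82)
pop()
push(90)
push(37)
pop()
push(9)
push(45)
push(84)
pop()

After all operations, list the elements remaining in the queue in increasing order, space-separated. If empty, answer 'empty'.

Answer: 45 62 79 82 84 90

Derivation:
push(59): heap contents = [59]
push(79): heap contents = [59, 79]
push(62): heap contents = [59, 62, 79]
push(82): heap contents = [59, 62, 79, 82]
pop() → 59: heap contents = [62, 79, 82]
push(90): heap contents = [62, 79, 82, 90]
push(37): heap contents = [37, 62, 79, 82, 90]
pop() → 37: heap contents = [62, 79, 82, 90]
push(9): heap contents = [9, 62, 79, 82, 90]
push(45): heap contents = [9, 45, 62, 79, 82, 90]
push(84): heap contents = [9, 45, 62, 79, 82, 84, 90]
pop() → 9: heap contents = [45, 62, 79, 82, 84, 90]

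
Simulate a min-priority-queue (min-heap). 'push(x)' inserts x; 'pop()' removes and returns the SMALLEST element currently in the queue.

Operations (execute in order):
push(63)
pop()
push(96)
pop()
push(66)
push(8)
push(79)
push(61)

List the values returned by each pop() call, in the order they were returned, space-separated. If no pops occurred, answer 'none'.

Answer: 63 96

Derivation:
push(63): heap contents = [63]
pop() → 63: heap contents = []
push(96): heap contents = [96]
pop() → 96: heap contents = []
push(66): heap contents = [66]
push(8): heap contents = [8, 66]
push(79): heap contents = [8, 66, 79]
push(61): heap contents = [8, 61, 66, 79]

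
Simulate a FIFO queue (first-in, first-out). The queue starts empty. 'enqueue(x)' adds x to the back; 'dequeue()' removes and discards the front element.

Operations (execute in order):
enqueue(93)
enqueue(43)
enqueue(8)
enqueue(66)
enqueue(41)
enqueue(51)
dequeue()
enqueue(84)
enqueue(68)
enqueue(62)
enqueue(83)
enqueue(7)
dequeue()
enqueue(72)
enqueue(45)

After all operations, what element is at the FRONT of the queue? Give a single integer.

Answer: 8

Derivation:
enqueue(93): queue = [93]
enqueue(43): queue = [93, 43]
enqueue(8): queue = [93, 43, 8]
enqueue(66): queue = [93, 43, 8, 66]
enqueue(41): queue = [93, 43, 8, 66, 41]
enqueue(51): queue = [93, 43, 8, 66, 41, 51]
dequeue(): queue = [43, 8, 66, 41, 51]
enqueue(84): queue = [43, 8, 66, 41, 51, 84]
enqueue(68): queue = [43, 8, 66, 41, 51, 84, 68]
enqueue(62): queue = [43, 8, 66, 41, 51, 84, 68, 62]
enqueue(83): queue = [43, 8, 66, 41, 51, 84, 68, 62, 83]
enqueue(7): queue = [43, 8, 66, 41, 51, 84, 68, 62, 83, 7]
dequeue(): queue = [8, 66, 41, 51, 84, 68, 62, 83, 7]
enqueue(72): queue = [8, 66, 41, 51, 84, 68, 62, 83, 7, 72]
enqueue(45): queue = [8, 66, 41, 51, 84, 68, 62, 83, 7, 72, 45]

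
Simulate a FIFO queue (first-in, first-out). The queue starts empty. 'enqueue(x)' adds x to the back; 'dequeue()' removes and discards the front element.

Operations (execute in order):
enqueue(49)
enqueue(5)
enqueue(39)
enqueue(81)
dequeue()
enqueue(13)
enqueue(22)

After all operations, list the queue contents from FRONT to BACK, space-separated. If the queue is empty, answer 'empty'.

enqueue(49): [49]
enqueue(5): [49, 5]
enqueue(39): [49, 5, 39]
enqueue(81): [49, 5, 39, 81]
dequeue(): [5, 39, 81]
enqueue(13): [5, 39, 81, 13]
enqueue(22): [5, 39, 81, 13, 22]

Answer: 5 39 81 13 22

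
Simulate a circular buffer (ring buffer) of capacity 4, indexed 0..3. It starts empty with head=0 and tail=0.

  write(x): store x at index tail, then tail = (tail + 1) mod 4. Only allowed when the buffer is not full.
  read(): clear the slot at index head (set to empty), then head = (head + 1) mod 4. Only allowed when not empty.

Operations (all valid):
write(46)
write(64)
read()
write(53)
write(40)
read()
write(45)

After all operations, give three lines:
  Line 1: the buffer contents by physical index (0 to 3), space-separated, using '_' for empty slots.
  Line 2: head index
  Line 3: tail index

Answer: 45 _ 53 40
2
1

Derivation:
write(46): buf=[46 _ _ _], head=0, tail=1, size=1
write(64): buf=[46 64 _ _], head=0, tail=2, size=2
read(): buf=[_ 64 _ _], head=1, tail=2, size=1
write(53): buf=[_ 64 53 _], head=1, tail=3, size=2
write(40): buf=[_ 64 53 40], head=1, tail=0, size=3
read(): buf=[_ _ 53 40], head=2, tail=0, size=2
write(45): buf=[45 _ 53 40], head=2, tail=1, size=3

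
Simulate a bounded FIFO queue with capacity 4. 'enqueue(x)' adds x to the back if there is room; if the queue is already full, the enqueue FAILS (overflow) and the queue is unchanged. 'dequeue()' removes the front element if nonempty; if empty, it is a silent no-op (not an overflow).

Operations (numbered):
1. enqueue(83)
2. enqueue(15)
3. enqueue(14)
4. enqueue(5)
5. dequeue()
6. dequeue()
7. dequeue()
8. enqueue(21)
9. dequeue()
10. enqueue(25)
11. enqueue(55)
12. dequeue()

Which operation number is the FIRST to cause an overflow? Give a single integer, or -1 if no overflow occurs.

Answer: -1

Derivation:
1. enqueue(83): size=1
2. enqueue(15): size=2
3. enqueue(14): size=3
4. enqueue(5): size=4
5. dequeue(): size=3
6. dequeue(): size=2
7. dequeue(): size=1
8. enqueue(21): size=2
9. dequeue(): size=1
10. enqueue(25): size=2
11. enqueue(55): size=3
12. dequeue(): size=2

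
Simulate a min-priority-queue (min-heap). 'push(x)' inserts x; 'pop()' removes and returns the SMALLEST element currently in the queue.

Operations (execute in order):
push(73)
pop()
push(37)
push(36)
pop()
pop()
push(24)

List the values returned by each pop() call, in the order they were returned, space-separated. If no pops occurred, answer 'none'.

push(73): heap contents = [73]
pop() → 73: heap contents = []
push(37): heap contents = [37]
push(36): heap contents = [36, 37]
pop() → 36: heap contents = [37]
pop() → 37: heap contents = []
push(24): heap contents = [24]

Answer: 73 36 37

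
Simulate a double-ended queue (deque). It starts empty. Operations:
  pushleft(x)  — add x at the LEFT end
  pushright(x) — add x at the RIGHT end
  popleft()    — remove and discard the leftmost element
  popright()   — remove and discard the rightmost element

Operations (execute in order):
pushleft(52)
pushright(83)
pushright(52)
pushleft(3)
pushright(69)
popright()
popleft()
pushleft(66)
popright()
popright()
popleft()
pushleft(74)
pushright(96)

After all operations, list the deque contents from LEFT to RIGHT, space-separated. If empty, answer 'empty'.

pushleft(52): [52]
pushright(83): [52, 83]
pushright(52): [52, 83, 52]
pushleft(3): [3, 52, 83, 52]
pushright(69): [3, 52, 83, 52, 69]
popright(): [3, 52, 83, 52]
popleft(): [52, 83, 52]
pushleft(66): [66, 52, 83, 52]
popright(): [66, 52, 83]
popright(): [66, 52]
popleft(): [52]
pushleft(74): [74, 52]
pushright(96): [74, 52, 96]

Answer: 74 52 96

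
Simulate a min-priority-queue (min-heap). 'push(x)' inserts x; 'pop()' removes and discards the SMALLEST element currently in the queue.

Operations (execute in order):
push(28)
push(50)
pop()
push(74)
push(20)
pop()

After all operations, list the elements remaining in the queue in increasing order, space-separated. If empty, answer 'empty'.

push(28): heap contents = [28]
push(50): heap contents = [28, 50]
pop() → 28: heap contents = [50]
push(74): heap contents = [50, 74]
push(20): heap contents = [20, 50, 74]
pop() → 20: heap contents = [50, 74]

Answer: 50 74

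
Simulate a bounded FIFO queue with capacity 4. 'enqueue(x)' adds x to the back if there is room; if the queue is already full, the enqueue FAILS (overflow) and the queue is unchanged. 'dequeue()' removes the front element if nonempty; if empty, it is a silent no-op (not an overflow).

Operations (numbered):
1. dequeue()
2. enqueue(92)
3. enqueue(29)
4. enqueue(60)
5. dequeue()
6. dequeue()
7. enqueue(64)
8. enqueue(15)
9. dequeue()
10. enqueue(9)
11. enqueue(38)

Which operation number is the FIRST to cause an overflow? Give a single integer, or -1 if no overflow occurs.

1. dequeue(): empty, no-op, size=0
2. enqueue(92): size=1
3. enqueue(29): size=2
4. enqueue(60): size=3
5. dequeue(): size=2
6. dequeue(): size=1
7. enqueue(64): size=2
8. enqueue(15): size=3
9. dequeue(): size=2
10. enqueue(9): size=3
11. enqueue(38): size=4

Answer: -1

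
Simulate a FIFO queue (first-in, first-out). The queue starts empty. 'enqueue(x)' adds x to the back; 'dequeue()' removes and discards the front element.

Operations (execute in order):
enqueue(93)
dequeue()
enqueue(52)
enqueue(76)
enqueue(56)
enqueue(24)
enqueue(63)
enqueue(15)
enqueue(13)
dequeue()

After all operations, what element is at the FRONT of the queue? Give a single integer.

enqueue(93): queue = [93]
dequeue(): queue = []
enqueue(52): queue = [52]
enqueue(76): queue = [52, 76]
enqueue(56): queue = [52, 76, 56]
enqueue(24): queue = [52, 76, 56, 24]
enqueue(63): queue = [52, 76, 56, 24, 63]
enqueue(15): queue = [52, 76, 56, 24, 63, 15]
enqueue(13): queue = [52, 76, 56, 24, 63, 15, 13]
dequeue(): queue = [76, 56, 24, 63, 15, 13]

Answer: 76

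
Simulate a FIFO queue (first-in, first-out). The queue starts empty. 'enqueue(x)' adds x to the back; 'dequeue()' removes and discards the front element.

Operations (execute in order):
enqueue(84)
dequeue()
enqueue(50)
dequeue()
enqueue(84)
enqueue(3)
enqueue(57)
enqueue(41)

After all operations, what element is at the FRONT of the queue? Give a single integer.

enqueue(84): queue = [84]
dequeue(): queue = []
enqueue(50): queue = [50]
dequeue(): queue = []
enqueue(84): queue = [84]
enqueue(3): queue = [84, 3]
enqueue(57): queue = [84, 3, 57]
enqueue(41): queue = [84, 3, 57, 41]

Answer: 84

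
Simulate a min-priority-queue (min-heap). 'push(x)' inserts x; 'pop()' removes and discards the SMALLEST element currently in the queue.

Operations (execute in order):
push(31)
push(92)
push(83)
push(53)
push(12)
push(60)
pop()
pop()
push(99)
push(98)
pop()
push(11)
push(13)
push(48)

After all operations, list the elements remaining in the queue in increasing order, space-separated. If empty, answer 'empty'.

Answer: 11 13 48 60 83 92 98 99

Derivation:
push(31): heap contents = [31]
push(92): heap contents = [31, 92]
push(83): heap contents = [31, 83, 92]
push(53): heap contents = [31, 53, 83, 92]
push(12): heap contents = [12, 31, 53, 83, 92]
push(60): heap contents = [12, 31, 53, 60, 83, 92]
pop() → 12: heap contents = [31, 53, 60, 83, 92]
pop() → 31: heap contents = [53, 60, 83, 92]
push(99): heap contents = [53, 60, 83, 92, 99]
push(98): heap contents = [53, 60, 83, 92, 98, 99]
pop() → 53: heap contents = [60, 83, 92, 98, 99]
push(11): heap contents = [11, 60, 83, 92, 98, 99]
push(13): heap contents = [11, 13, 60, 83, 92, 98, 99]
push(48): heap contents = [11, 13, 48, 60, 83, 92, 98, 99]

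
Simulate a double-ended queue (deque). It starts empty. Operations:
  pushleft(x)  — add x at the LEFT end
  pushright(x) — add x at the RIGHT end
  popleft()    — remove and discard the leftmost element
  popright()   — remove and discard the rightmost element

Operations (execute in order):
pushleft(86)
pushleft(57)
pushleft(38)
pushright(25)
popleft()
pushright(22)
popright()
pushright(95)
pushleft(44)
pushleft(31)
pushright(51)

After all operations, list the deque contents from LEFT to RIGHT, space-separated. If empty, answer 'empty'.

Answer: 31 44 57 86 25 95 51

Derivation:
pushleft(86): [86]
pushleft(57): [57, 86]
pushleft(38): [38, 57, 86]
pushright(25): [38, 57, 86, 25]
popleft(): [57, 86, 25]
pushright(22): [57, 86, 25, 22]
popright(): [57, 86, 25]
pushright(95): [57, 86, 25, 95]
pushleft(44): [44, 57, 86, 25, 95]
pushleft(31): [31, 44, 57, 86, 25, 95]
pushright(51): [31, 44, 57, 86, 25, 95, 51]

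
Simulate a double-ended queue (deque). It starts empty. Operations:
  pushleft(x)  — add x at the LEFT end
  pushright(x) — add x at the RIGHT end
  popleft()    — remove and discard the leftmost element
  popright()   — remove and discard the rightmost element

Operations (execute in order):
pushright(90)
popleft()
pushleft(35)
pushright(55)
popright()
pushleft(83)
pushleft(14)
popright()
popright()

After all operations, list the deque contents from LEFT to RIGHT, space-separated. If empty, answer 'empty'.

pushright(90): [90]
popleft(): []
pushleft(35): [35]
pushright(55): [35, 55]
popright(): [35]
pushleft(83): [83, 35]
pushleft(14): [14, 83, 35]
popright(): [14, 83]
popright(): [14]

Answer: 14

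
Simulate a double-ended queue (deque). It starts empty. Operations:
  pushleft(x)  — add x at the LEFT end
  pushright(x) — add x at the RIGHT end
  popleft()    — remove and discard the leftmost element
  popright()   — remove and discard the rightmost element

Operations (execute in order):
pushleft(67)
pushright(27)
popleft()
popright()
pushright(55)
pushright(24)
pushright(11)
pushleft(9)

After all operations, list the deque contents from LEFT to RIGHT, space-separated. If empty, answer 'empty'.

Answer: 9 55 24 11

Derivation:
pushleft(67): [67]
pushright(27): [67, 27]
popleft(): [27]
popright(): []
pushright(55): [55]
pushright(24): [55, 24]
pushright(11): [55, 24, 11]
pushleft(9): [9, 55, 24, 11]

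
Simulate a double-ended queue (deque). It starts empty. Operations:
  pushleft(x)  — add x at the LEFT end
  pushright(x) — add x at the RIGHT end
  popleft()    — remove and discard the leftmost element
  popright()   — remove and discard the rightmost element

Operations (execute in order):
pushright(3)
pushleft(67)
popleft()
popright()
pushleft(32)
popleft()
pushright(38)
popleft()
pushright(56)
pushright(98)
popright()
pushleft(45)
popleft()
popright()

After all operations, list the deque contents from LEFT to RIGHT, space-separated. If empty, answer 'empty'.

pushright(3): [3]
pushleft(67): [67, 3]
popleft(): [3]
popright(): []
pushleft(32): [32]
popleft(): []
pushright(38): [38]
popleft(): []
pushright(56): [56]
pushright(98): [56, 98]
popright(): [56]
pushleft(45): [45, 56]
popleft(): [56]
popright(): []

Answer: empty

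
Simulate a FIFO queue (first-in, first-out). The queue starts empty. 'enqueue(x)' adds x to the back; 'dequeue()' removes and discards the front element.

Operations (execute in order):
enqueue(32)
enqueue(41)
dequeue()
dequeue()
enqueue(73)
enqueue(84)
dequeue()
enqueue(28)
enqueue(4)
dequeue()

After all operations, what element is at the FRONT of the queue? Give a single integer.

Answer: 28

Derivation:
enqueue(32): queue = [32]
enqueue(41): queue = [32, 41]
dequeue(): queue = [41]
dequeue(): queue = []
enqueue(73): queue = [73]
enqueue(84): queue = [73, 84]
dequeue(): queue = [84]
enqueue(28): queue = [84, 28]
enqueue(4): queue = [84, 28, 4]
dequeue(): queue = [28, 4]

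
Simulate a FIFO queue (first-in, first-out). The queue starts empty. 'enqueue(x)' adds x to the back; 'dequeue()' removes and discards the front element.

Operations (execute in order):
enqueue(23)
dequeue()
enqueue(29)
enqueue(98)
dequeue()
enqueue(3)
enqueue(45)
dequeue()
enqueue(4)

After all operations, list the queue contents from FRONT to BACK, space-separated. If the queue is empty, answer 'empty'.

enqueue(23): [23]
dequeue(): []
enqueue(29): [29]
enqueue(98): [29, 98]
dequeue(): [98]
enqueue(3): [98, 3]
enqueue(45): [98, 3, 45]
dequeue(): [3, 45]
enqueue(4): [3, 45, 4]

Answer: 3 45 4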